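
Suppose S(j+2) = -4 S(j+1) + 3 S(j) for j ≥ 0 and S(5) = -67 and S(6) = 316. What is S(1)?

5

Rearranging, S(j-2) = (S(j) + 4 S(j-1)) / 3.
S(4) = (316 + 4·(-67)) / 3 = 48/3 = 16
S(3) = (-67 + 4·16) / 3 = -3/3 = -1
S(2) = (16 + 4·(-1)) / 3 = 12/3 = 4
S(1) = (-1 + 4·4) / 3 = 15/3 = 5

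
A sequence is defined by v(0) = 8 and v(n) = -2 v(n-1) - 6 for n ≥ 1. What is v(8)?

v(1) = -2·8 - 6 = -22
v(2) = -2·(-22) - 6 = 38
v(3) = -2·38 - 6 = -82
v(4) = -2·(-82) - 6 = 158
v(5) = -2·158 - 6 = -322
v(6) = -2·(-322) - 6 = 638
v(7) = -2·638 - 6 = -1282
v(8) = -2·(-1282) - 6 = 2558

2558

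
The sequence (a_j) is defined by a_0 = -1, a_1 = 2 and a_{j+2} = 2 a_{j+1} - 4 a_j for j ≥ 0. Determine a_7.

a_2 = 2(2) - 4(-1) = 8
a_3 = 2(8) - 4(2) = 8
a_4 = 2(8) - 4(8) = -16
a_5 = 2(-16) - 4(8) = -64
a_6 = 2(-64) - 4(-16) = -64
a_7 = 2(-64) - 4(-64) = 128

128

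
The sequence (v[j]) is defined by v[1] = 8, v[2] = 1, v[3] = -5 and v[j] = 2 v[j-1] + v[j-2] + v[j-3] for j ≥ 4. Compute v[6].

v[4] = 2·(-5) + 1 + 8 = -1
v[5] = 2·(-1) + (-5) + 1 = -6
v[6] = 2·(-6) + (-1) + (-5) = -18

-18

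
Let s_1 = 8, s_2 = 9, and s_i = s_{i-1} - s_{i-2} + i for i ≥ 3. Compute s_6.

s_3 = 9 - 8 + 3 = 4
s_4 = 4 - 9 + 4 = -1
s_5 = (-1) - 4 + 5 = 0
s_6 = 0 - (-1) + 6 = 7

7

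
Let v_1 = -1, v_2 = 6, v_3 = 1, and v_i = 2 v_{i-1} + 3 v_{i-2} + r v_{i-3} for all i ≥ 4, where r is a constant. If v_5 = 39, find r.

v_4 = 20 - r
v_5 = 43 + 4r
So 43 + 4r = 39, giving r = -1.

-1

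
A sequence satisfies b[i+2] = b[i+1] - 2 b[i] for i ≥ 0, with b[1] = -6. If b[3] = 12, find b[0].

-3

Let b[0] = v.
b[2] = -6 - 2v
b[3] = 6 - 2v
So 6 - 2v = 12, giving v = -3.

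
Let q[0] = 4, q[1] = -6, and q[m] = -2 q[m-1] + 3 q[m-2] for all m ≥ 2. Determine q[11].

q[2] = -2*(-6) + 3*4 = 24
q[3] = -2*24 + 3*(-6) = -66
q[4] = -2*(-66) + 3*24 = 204
q[5] = -2*204 + 3*(-66) = -606
q[6] = -2*(-606) + 3*204 = 1824
q[7] = -2*1824 + 3*(-606) = -5466
q[8] = -2*(-5466) + 3*1824 = 16404
q[9] = -2*16404 + 3*(-5466) = -49206
q[10] = -2*(-49206) + 3*16404 = 147624
q[11] = -2*147624 + 3*(-49206) = -442866

-442866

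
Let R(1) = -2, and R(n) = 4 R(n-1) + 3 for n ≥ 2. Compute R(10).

-262145

R(2) = 4(-2) + 3 = -5
R(3) = 4(-5) + 3 = -17
R(4) = 4(-17) + 3 = -65
R(5) = 4(-65) + 3 = -257
R(6) = 4(-257) + 3 = -1025
R(7) = 4(-1025) + 3 = -4097
R(8) = 4(-4097) + 3 = -16385
R(9) = 4(-16385) + 3 = -65537
R(10) = 4(-65537) + 3 = -262145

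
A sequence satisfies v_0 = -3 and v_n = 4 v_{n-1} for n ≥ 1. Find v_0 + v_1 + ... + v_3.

-255

v_1 = 4·(-3) = -12
v_2 = 4·(-12) = -48
v_3 = 4·(-48) = -192
Sum = (-3) + (-12) + (-48) + (-192) = -255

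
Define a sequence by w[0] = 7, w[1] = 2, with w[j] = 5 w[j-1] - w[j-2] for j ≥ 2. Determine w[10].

w[2] = 5*2 - 7 = 3
w[3] = 5*3 - 2 = 13
w[4] = 5*13 - 3 = 62
w[5] = 5*62 - 13 = 297
w[6] = 5*297 - 62 = 1423
w[7] = 5*1423 - 297 = 6818
w[8] = 5*6818 - 1423 = 32667
w[9] = 5*32667 - 6818 = 156517
w[10] = 5*156517 - 32667 = 749918

749918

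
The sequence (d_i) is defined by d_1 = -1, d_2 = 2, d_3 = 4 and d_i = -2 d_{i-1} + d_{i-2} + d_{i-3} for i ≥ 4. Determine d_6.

-43

d_4 = -2*4 + 2 + (-1) = -7
d_5 = -2*(-7) + 4 + 2 = 20
d_6 = -2*20 + (-7) + 4 = -43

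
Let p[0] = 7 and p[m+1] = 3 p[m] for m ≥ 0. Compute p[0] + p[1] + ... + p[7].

p[1] = 3(7) = 21
p[2] = 3(21) = 63
p[3] = 3(63) = 189
p[4] = 3(189) = 567
p[5] = 3(567) = 1701
p[6] = 3(1701) = 5103
p[7] = 3(5103) = 15309
Sum = 7 + 21 + 63 + 189 + 567 + 1701 + 5103 + 15309 = 22960

22960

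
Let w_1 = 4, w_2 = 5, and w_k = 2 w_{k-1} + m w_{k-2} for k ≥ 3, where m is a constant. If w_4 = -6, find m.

-2

w_3 = 10 + 4m
w_4 = 20 + 13m
So 20 + 13m = -6, giving m = -2.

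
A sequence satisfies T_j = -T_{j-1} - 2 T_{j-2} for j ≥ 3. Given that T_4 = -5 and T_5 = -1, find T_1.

-2

Rearranging, T_{j-2} = (T_j + T_{j-1}) / -2.
T_3 = (-1 + (-5)) / -2 = -6/-2 = 3
T_2 = (-5 + 3) / -2 = -2/-2 = 1
T_1 = (3 + 1) / -2 = 4/-2 = -2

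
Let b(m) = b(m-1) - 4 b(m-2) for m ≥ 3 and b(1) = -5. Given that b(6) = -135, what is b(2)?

Let b(2) = w.
b(3) = 20 + w
b(4) = 20 - 3w
b(5) = -60 - 7w
b(6) = -140 + 5w
So -140 + 5w = -135, giving w = 1.

1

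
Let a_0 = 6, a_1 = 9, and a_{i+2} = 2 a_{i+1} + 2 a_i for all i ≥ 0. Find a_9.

32784

a_2 = 2*9 + 2*6 = 30
a_3 = 2*30 + 2*9 = 78
a_4 = 2*78 + 2*30 = 216
a_5 = 2*216 + 2*78 = 588
a_6 = 2*588 + 2*216 = 1608
a_7 = 2*1608 + 2*588 = 4392
a_8 = 2*4392 + 2*1608 = 12000
a_9 = 2*12000 + 2*4392 = 32784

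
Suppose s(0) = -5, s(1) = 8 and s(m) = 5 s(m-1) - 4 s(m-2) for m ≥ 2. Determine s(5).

s(2) = 5(8) - 4(-5) = 60
s(3) = 5(60) - 4(8) = 268
s(4) = 5(268) - 4(60) = 1100
s(5) = 5(1100) - 4(268) = 4428

4428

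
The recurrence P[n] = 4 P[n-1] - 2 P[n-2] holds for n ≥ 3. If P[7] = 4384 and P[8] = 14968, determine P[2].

Rearranging, P[n-2] = (P[n] - 4 P[n-1]) / -2.
P[6] = (14968 - 4(4384)) / -2 = -2568/-2 = 1284
P[5] = (4384 - 4(1284)) / -2 = -752/-2 = 376
P[4] = (1284 - 4(376)) / -2 = -220/-2 = 110
P[3] = (376 - 4(110)) / -2 = -64/-2 = 32
P[2] = (110 - 4(32)) / -2 = -18/-2 = 9

9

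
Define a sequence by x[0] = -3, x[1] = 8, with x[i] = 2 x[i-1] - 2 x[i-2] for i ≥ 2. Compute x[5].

x[2] = 2*8 - 2*(-3) = 22
x[3] = 2*22 - 2*8 = 28
x[4] = 2*28 - 2*22 = 12
x[5] = 2*12 - 2*28 = -32

-32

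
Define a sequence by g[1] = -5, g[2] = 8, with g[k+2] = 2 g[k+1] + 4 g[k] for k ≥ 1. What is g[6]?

g[3] = 2(8) + 4(-5) = -4
g[4] = 2(-4) + 4(8) = 24
g[5] = 2(24) + 4(-4) = 32
g[6] = 2(32) + 4(24) = 160

160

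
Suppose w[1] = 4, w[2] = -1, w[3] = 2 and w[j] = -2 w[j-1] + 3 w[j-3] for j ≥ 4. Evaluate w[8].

71

w[4] = -2·2 + 3·4 = 8
w[5] = -2·8 + 3·(-1) = -19
w[6] = -2·(-19) + 3·2 = 44
w[7] = -2·44 + 3·8 = -64
w[8] = -2·(-64) + 3·(-19) = 71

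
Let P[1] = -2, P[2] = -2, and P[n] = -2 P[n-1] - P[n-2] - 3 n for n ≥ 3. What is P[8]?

P[3] = -2*(-2) - (-2) - 9 = -3
P[4] = -2*(-3) - (-2) - 12 = -4
P[5] = -2*(-4) - (-3) - 15 = -4
P[6] = -2*(-4) - (-4) - 18 = -6
P[7] = -2*(-6) - (-4) - 21 = -5
P[8] = -2*(-5) - (-6) - 24 = -8

-8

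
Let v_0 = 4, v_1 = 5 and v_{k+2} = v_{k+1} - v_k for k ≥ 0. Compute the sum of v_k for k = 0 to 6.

4

v_2 = 5 - 4 = 1
v_3 = 1 - 5 = -4
v_4 = (-4) - 1 = -5
v_5 = (-5) - (-4) = -1
v_6 = (-1) - (-5) = 4
Sum = 4 + 5 + 1 + (-4) + (-5) + (-1) + 4 = 4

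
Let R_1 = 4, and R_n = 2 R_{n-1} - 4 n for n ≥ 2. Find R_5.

R_2 = 2·4 - 8 = 0
R_3 = 2·0 - 12 = -12
R_4 = 2·(-12) - 16 = -40
R_5 = 2·(-40) - 20 = -100

-100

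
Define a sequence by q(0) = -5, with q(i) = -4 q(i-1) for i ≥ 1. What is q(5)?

5120

q(1) = -4·(-5) = 20
q(2) = -4·20 = -80
q(3) = -4·(-80) = 320
q(4) = -4·320 = -1280
q(5) = -4·(-1280) = 5120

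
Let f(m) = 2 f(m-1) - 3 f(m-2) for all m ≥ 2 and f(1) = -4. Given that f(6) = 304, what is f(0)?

Let f(0) = y.
f(2) = -8 - 3y
f(3) = -4 - 6y
f(4) = 16 - 3y
f(5) = 44 + 12y
f(6) = 40 + 33y
So 40 + 33y = 304, giving y = 8.

8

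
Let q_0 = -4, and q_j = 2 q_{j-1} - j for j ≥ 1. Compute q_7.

q_1 = 2·(-4) - 1 = -9
q_2 = 2·(-9) - 2 = -20
q_3 = 2·(-20) - 3 = -43
q_4 = 2·(-43) - 4 = -90
q_5 = 2·(-90) - 5 = -185
q_6 = 2·(-185) - 6 = -376
q_7 = 2·(-376) - 7 = -759

-759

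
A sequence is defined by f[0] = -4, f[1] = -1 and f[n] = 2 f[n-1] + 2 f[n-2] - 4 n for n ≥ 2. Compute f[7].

-3228

f[2] = 2*(-1) + 2*(-4) - 8 = -18
f[3] = 2*(-18) + 2*(-1) - 12 = -50
f[4] = 2*(-50) + 2*(-18) - 16 = -152
f[5] = 2*(-152) + 2*(-50) - 20 = -424
f[6] = 2*(-424) + 2*(-152) - 24 = -1176
f[7] = 2*(-1176) + 2*(-424) - 28 = -3228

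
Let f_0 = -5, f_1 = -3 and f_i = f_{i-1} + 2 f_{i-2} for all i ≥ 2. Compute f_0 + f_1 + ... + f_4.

f_2 = (-3) + 2*(-5) = -13
f_3 = (-13) + 2*(-3) = -19
f_4 = (-19) + 2*(-13) = -45
Sum = (-5) + (-3) + (-13) + (-19) + (-45) = -85

-85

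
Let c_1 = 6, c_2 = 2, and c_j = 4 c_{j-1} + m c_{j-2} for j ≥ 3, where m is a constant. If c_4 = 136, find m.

c_3 = 8 + 6m
c_4 = 32 + 26m
So 32 + 26m = 136, giving m = 4.

4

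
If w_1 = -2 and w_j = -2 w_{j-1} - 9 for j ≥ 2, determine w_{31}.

The fixed point is -9/(1 + 2) = -3, so w_j + 3 = -2(w_{j-1} + 3).
Hence w_j = 1·(-2)^{j-1} - 3.
w_{31} = 1·(-2)^{30} - 3 = 1·1073741824 - 3 = 1073741821.

1073741821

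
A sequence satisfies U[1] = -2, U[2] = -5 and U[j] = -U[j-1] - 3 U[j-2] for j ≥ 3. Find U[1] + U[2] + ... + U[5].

U[3] = -(-5) - 3·(-2) = 11
U[4] = -11 - 3·(-5) = 4
U[5] = -4 - 3·11 = -37
Sum = (-2) + (-5) + 11 + 4 + (-37) = -29

-29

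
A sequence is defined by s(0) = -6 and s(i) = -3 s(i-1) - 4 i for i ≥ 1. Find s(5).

1270

s(1) = -3·(-6) - 4 = 14
s(2) = -3·14 - 8 = -50
s(3) = -3·(-50) - 12 = 138
s(4) = -3·138 - 16 = -430
s(5) = -3·(-430) - 20 = 1270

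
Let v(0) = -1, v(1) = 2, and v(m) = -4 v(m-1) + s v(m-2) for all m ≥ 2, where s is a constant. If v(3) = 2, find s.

-5

v(2) = -8 - s
v(3) = 32 + 6s
So 32 + 6s = 2, giving s = -5.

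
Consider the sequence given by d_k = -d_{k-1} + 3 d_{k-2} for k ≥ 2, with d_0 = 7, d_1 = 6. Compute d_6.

159

d_2 = -6 + 3(7) = 15
d_3 = -15 + 3(6) = 3
d_4 = -3 + 3(15) = 42
d_5 = -42 + 3(3) = -33
d_6 = -(-33) + 3(42) = 159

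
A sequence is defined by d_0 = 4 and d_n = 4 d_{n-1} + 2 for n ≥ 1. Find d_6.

d_1 = 4(4) + 2 = 18
d_2 = 4(18) + 2 = 74
d_3 = 4(74) + 2 = 298
d_4 = 4(298) + 2 = 1194
d_5 = 4(1194) + 2 = 4778
d_6 = 4(4778) + 2 = 19114

19114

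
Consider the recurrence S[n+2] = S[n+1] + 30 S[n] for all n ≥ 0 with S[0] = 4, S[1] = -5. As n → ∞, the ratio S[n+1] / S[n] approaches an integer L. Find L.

6

The characteristic equation is r^2 - r - 30 = 0, which factors as (r - 6)(r + 5) = 0.
So the roots are 6 and -5. Since |6| > |-5| and the coefficient of 6^n is non-zero, the ratio tends to 6.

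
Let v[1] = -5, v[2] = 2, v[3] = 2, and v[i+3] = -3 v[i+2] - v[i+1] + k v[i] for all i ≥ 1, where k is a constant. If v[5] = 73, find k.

3

v[4] = -8 - 5k
v[5] = 22 + 17k
So 22 + 17k = 73, giving k = 3.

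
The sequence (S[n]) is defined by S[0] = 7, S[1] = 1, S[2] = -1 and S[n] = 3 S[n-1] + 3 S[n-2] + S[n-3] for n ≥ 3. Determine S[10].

64639

S[3] = 3·(-1) + 3·1 + 7 = 7
S[4] = 3·7 + 3·(-1) + 1 = 19
S[5] = 3·19 + 3·7 + (-1) = 77
S[6] = 3·77 + 3·19 + 7 = 295
S[7] = 3·295 + 3·77 + 19 = 1135
S[8] = 3·1135 + 3·295 + 77 = 4367
S[9] = 3·4367 + 3·1135 + 295 = 16801
S[10] = 3·16801 + 3·4367 + 1135 = 64639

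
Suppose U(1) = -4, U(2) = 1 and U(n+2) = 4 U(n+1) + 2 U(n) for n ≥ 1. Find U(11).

U(3) = 4*1 + 2*(-4) = -4
U(4) = 4*(-4) + 2*1 = -14
U(5) = 4*(-14) + 2*(-4) = -64
U(6) = 4*(-64) + 2*(-14) = -284
U(7) = 4*(-284) + 2*(-64) = -1264
U(8) = 4*(-1264) + 2*(-284) = -5624
U(9) = 4*(-5624) + 2*(-1264) = -25024
U(10) = 4*(-25024) + 2*(-5624) = -111344
U(11) = 4*(-111344) + 2*(-25024) = -495424

-495424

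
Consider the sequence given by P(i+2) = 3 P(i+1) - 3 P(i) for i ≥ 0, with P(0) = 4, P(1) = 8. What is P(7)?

P(2) = 3*8 - 3*4 = 12
P(3) = 3*12 - 3*8 = 12
P(4) = 3*12 - 3*12 = 0
P(5) = 3*0 - 3*12 = -36
P(6) = 3*(-36) - 3*0 = -108
P(7) = 3*(-108) - 3*(-36) = -216

-216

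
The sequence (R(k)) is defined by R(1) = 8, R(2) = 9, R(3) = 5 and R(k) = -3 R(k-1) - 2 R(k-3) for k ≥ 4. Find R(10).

R(4) = -3·5 - 2·8 = -31
R(5) = -3·(-31) - 2·9 = 75
R(6) = -3·75 - 2·5 = -235
R(7) = -3·(-235) - 2·(-31) = 767
R(8) = -3·767 - 2·75 = -2451
R(9) = -3·(-2451) - 2·(-235) = 7823
R(10) = -3·7823 - 2·767 = -25003

-25003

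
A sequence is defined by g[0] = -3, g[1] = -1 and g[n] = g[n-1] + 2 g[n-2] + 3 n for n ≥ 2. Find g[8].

410

g[2] = (-1) + 2*(-3) + 6 = -1
g[3] = (-1) + 2*(-1) + 9 = 6
g[4] = 6 + 2*(-1) + 12 = 16
g[5] = 16 + 2*6 + 15 = 43
g[6] = 43 + 2*16 + 18 = 93
g[7] = 93 + 2*43 + 21 = 200
g[8] = 200 + 2*93 + 24 = 410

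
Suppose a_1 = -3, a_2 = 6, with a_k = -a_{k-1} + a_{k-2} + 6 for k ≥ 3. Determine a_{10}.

195

a_3 = -6 + (-3) + 6 = -3
a_4 = -(-3) + 6 + 6 = 15
a_5 = -15 + (-3) + 6 = -12
a_6 = -(-12) + 15 + 6 = 33
a_7 = -33 + (-12) + 6 = -39
a_8 = -(-39) + 33 + 6 = 78
a_9 = -78 + (-39) + 6 = -111
a_{10} = -(-111) + 78 + 6 = 195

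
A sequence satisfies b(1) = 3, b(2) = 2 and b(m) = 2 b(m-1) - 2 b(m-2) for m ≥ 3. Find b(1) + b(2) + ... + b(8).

b(3) = 2·2 - 2·3 = -2
b(4) = 2·(-2) - 2·2 = -8
b(5) = 2·(-8) - 2·(-2) = -12
b(6) = 2·(-12) - 2·(-8) = -8
b(7) = 2·(-8) - 2·(-12) = 8
b(8) = 2·8 - 2·(-8) = 32
Sum = 3 + 2 + (-2) + (-8) + (-12) + (-8) + 8 + 32 = 15

15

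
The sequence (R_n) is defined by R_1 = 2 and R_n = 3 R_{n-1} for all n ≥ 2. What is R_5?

162

R_2 = 3*2 = 6
R_3 = 3*6 = 18
R_4 = 3*18 = 54
R_5 = 3*54 = 162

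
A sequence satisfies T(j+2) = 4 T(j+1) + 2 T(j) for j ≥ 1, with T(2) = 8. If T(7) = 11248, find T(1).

-2

Let T(1) = x.
T(3) = 32 + 2x
T(4) = 144 + 8x
T(5) = 640 + 36x
T(6) = 2848 + 160x
T(7) = 12672 + 712x
So 12672 + 712x = 11248, giving x = -2.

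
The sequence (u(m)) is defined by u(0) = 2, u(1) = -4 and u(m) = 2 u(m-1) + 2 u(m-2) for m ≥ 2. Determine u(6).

-304

u(2) = 2*(-4) + 2*2 = -4
u(3) = 2*(-4) + 2*(-4) = -16
u(4) = 2*(-16) + 2*(-4) = -40
u(5) = 2*(-40) + 2*(-16) = -112
u(6) = 2*(-112) + 2*(-40) = -304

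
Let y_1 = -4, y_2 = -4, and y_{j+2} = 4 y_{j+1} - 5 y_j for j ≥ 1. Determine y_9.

764

y_3 = 4*(-4) - 5*(-4) = 4
y_4 = 4*4 - 5*(-4) = 36
y_5 = 4*36 - 5*4 = 124
y_6 = 4*124 - 5*36 = 316
y_7 = 4*316 - 5*124 = 644
y_8 = 4*644 - 5*316 = 996
y_9 = 4*996 - 5*644 = 764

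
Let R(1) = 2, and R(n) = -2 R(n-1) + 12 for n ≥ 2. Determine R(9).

R(2) = -2·2 + 12 = 8
R(3) = -2·8 + 12 = -4
R(4) = -2·(-4) + 12 = 20
R(5) = -2·20 + 12 = -28
R(6) = -2·(-28) + 12 = 68
R(7) = -2·68 + 12 = -124
R(8) = -2·(-124) + 12 = 260
R(9) = -2·260 + 12 = -508

-508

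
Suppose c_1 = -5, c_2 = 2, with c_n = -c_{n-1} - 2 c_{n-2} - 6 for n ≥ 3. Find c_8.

-12

c_3 = -2 - 2*(-5) - 6 = 2
c_4 = -2 - 2*2 - 6 = -12
c_5 = -(-12) - 2*2 - 6 = 2
c_6 = -2 - 2*(-12) - 6 = 16
c_7 = -16 - 2*2 - 6 = -26
c_8 = -(-26) - 2*16 - 6 = -12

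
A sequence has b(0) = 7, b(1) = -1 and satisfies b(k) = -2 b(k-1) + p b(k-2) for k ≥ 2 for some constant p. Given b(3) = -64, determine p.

b(2) = 2 + 7p
b(3) = -4 - 15p
So -4 - 15p = -64, giving p = 4.

4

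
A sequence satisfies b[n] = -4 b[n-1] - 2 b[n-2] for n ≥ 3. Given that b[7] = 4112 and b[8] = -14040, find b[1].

-4

Rearranging, b[n-2] = (b[n] + 4 b[n-1]) / -2.
b[6] = (-14040 + 4·4112) / -2 = 2408/-2 = -1204
b[5] = (4112 + 4·(-1204)) / -2 = -704/-2 = 352
b[4] = (-1204 + 4·352) / -2 = 204/-2 = -102
b[3] = (352 + 4·(-102)) / -2 = -56/-2 = 28
b[2] = (-102 + 4·28) / -2 = 10/-2 = -5
b[1] = (28 + 4·(-5)) / -2 = 8/-2 = -4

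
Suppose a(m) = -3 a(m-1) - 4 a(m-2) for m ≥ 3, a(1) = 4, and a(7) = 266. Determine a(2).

Let a(2) = v.
a(3) = -16 - 3v
a(4) = 48 + 5v
a(5) = -80 - 3v
a(6) = 48 - 11v
a(7) = 176 + 45v
So 176 + 45v = 266, giving v = 2.

2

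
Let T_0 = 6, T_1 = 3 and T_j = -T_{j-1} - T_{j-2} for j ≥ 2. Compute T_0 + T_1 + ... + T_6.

T_2 = -3 - 6 = -9
T_3 = -(-9) - 3 = 6
T_4 = -6 - (-9) = 3
T_5 = -3 - 6 = -9
T_6 = -(-9) - 3 = 6
Sum = 6 + 3 + (-9) + 6 + 3 + (-9) + 6 = 6

6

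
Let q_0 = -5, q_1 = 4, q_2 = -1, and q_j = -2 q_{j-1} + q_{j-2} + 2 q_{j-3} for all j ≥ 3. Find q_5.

q_3 = -2(-1) + 4 + 2(-5) = -4
q_4 = -2(-4) + (-1) + 2(4) = 15
q_5 = -2(15) + (-4) + 2(-1) = -36

-36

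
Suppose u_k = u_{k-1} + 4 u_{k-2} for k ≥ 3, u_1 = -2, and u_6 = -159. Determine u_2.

-3

Let u_2 = v.
u_3 = -8 + v
u_4 = -8 + 5v
u_5 = -40 + 9v
u_6 = -72 + 29v
So -72 + 29v = -159, giving v = -3.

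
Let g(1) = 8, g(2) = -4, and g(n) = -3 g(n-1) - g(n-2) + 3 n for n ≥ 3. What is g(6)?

g(3) = -3·(-4) - 8 + 9 = 13
g(4) = -3·13 - (-4) + 12 = -23
g(5) = -3·(-23) - 13 + 15 = 71
g(6) = -3·71 - (-23) + 18 = -172

-172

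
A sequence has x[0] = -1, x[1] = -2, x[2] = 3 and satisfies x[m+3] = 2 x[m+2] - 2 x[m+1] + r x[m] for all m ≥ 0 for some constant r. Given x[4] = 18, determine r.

x[3] = 10 - r
x[4] = 14 - 4r
So 14 - 4r = 18, giving r = -1.

-1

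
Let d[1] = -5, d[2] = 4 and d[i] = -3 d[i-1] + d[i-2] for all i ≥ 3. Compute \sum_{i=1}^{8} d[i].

5027

d[3] = -3·4 + (-5) = -17
d[4] = -3·(-17) + 4 = 55
d[5] = -3·55 + (-17) = -182
d[6] = -3·(-182) + 55 = 601
d[7] = -3·601 + (-182) = -1985
d[8] = -3·(-1985) + 601 = 6556
Sum = (-5) + 4 + (-17) + 55 + (-182) + 601 + (-1985) + 6556 = 5027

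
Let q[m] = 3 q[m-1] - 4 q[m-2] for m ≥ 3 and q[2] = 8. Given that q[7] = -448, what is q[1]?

-2

Let q[1] = w.
q[3] = 24 - 4w
q[4] = 40 - 12w
q[5] = 24 - 20w
q[6] = -88 - 12w
q[7] = -360 + 44w
So -360 + 44w = -448, giving w = -2.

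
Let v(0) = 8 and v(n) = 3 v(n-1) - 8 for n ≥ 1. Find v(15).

57395632

The fixed point is -8/(1 - 3) = 4, so v(n) - 4 = 3(v(n-1) - 4).
Hence v(n) = 4·3^n + 4.
v(15) = 4·3^{15} + 4 = 4·14348907 + 4 = 57395632.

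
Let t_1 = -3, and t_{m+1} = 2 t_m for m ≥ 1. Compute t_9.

-768

t_2 = 2·(-3) = -6
t_3 = 2·(-6) = -12
t_4 = 2·(-12) = -24
t_5 = 2·(-24) = -48
t_6 = 2·(-48) = -96
t_7 = 2·(-96) = -192
t_8 = 2·(-192) = -384
t_9 = 2·(-384) = -768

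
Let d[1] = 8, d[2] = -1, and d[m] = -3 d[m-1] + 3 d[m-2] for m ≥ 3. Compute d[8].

d[3] = -3(-1) + 3(8) = 27
d[4] = -3(27) + 3(-1) = -84
d[5] = -3(-84) + 3(27) = 333
d[6] = -3(333) + 3(-84) = -1251
d[7] = -3(-1251) + 3(333) = 4752
d[8] = -3(4752) + 3(-1251) = -18009

-18009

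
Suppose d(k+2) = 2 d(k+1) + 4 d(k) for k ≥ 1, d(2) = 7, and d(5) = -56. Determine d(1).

-7

Let d(1) = y.
d(3) = 14 + 4y
d(4) = 56 + 8y
d(5) = 168 + 32y
So 168 + 32y = -56, giving y = -7.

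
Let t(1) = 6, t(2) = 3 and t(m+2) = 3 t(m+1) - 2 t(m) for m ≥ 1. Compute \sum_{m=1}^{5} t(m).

-48

t(3) = 3*3 - 2*6 = -3
t(4) = 3*(-3) - 2*3 = -15
t(5) = 3*(-15) - 2*(-3) = -39
Sum = 6 + 3 + (-3) + (-15) + (-39) = -48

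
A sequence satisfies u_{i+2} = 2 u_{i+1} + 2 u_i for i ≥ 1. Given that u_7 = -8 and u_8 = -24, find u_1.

Rearranging, u_{i-2} = (u_i - 2 u_{i-1}) / 2.
u_6 = (-24 - 2*(-8)) / 2 = -8/2 = -4
u_5 = (-8 - 2*(-4)) / 2 = 0/2 = 0
u_4 = (-4 - 2*0) / 2 = -4/2 = -2
u_3 = (0 - 2*(-2)) / 2 = 4/2 = 2
u_2 = (-2 - 2*2) / 2 = -6/2 = -3
u_1 = (2 - 2*(-3)) / 2 = 8/2 = 4

4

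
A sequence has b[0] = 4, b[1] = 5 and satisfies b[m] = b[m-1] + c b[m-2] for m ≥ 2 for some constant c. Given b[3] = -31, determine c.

b[2] = 5 + 4c
b[3] = 5 + 9c
So 5 + 9c = -31, giving c = -4.

-4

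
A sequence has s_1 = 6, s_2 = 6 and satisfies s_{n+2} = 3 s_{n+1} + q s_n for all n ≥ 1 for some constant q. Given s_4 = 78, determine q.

s_3 = 18 + 6q
s_4 = 54 + 24q
So 54 + 24q = 78, giving q = 1.

1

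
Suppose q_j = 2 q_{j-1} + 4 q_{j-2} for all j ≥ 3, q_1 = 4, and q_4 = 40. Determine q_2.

1

Let q_2 = z.
q_3 = 16 + 2z
q_4 = 32 + 8z
So 32 + 8z = 40, giving z = 1.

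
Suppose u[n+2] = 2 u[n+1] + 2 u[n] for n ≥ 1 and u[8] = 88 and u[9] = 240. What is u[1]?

Rearranging, u[n-2] = (u[n] - 2 u[n-1]) / 2.
u[7] = (240 - 2(88)) / 2 = 64/2 = 32
u[6] = (88 - 2(32)) / 2 = 24/2 = 12
u[5] = (32 - 2(12)) / 2 = 8/2 = 4
u[4] = (12 - 2(4)) / 2 = 4/2 = 2
u[3] = (4 - 2(2)) / 2 = 0/2 = 0
u[2] = (2 - 2(0)) / 2 = 2/2 = 1
u[1] = (0 - 2(1)) / 2 = -2/2 = -1

-1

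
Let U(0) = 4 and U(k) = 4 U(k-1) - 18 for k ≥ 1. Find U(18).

The fixed point is -18/(1 - 4) = 6, so U(k) - 6 = 4(U(k-1) - 6).
Hence U(k) = -2·4^k + 6.
U(18) = -2·4^{18} + 6 = -2·68719476736 + 6 = -137438953466.

-137438953466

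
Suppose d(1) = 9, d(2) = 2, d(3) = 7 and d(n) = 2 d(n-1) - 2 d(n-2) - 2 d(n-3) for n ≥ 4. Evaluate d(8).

104

d(4) = 2·7 - 2·2 - 2·9 = -8
d(5) = 2·(-8) - 2·7 - 2·2 = -34
d(6) = 2·(-34) - 2·(-8) - 2·7 = -66
d(7) = 2·(-66) - 2·(-34) - 2·(-8) = -48
d(8) = 2·(-48) - 2·(-66) - 2·(-34) = 104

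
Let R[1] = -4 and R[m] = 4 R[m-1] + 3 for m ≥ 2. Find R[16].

-3221225473

The fixed point is 3/(1 - 4) = -1, so R[m] + 1 = 4(R[m-1] + 1).
Hence R[m] = -3·4^{m-1} - 1.
R[16] = -3·4^{15} - 1 = -3·1073741824 - 1 = -3221225473.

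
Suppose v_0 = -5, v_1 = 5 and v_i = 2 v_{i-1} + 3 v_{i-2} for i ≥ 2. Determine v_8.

v_2 = 2*5 + 3*(-5) = -5
v_3 = 2*(-5) + 3*5 = 5
v_4 = 2*5 + 3*(-5) = -5
v_5 = 2*(-5) + 3*5 = 5
v_6 = 2*5 + 3*(-5) = -5
v_7 = 2*(-5) + 3*5 = 5
v_8 = 2*5 + 3*(-5) = -5

-5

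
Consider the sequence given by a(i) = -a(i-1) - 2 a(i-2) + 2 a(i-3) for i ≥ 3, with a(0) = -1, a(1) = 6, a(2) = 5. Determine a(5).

a(3) = -5 - 2*6 + 2*(-1) = -19
a(4) = -(-19) - 2*5 + 2*6 = 21
a(5) = -21 - 2*(-19) + 2*5 = 27

27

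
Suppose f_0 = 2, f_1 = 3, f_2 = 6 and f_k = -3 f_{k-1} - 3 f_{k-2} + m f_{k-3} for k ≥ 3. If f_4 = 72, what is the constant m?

f_3 = -27 + 2m
f_4 = 63 - 3m
So 63 - 3m = 72, giving m = -3.

-3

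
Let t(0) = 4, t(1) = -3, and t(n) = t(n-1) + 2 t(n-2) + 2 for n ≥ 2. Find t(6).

t(2) = (-3) + 2*4 + 2 = 7
t(3) = 7 + 2*(-3) + 2 = 3
t(4) = 3 + 2*7 + 2 = 19
t(5) = 19 + 2*3 + 2 = 27
t(6) = 27 + 2*19 + 2 = 67

67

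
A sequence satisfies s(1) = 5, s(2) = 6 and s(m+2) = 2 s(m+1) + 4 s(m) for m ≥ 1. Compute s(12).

s(3) = 2·6 + 4·5 = 32
s(4) = 2·32 + 4·6 = 88
s(5) = 2·88 + 4·32 = 304
s(6) = 2·304 + 4·88 = 960
s(7) = 2·960 + 4·304 = 3136
s(8) = 2·3136 + 4·960 = 10112
s(9) = 2·10112 + 4·3136 = 32768
s(10) = 2·32768 + 4·10112 = 105984
s(11) = 2·105984 + 4·32768 = 343040
s(12) = 2·343040 + 4·105984 = 1110016

1110016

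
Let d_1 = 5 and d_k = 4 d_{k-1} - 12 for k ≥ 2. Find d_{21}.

The fixed point is -12/(1 - 4) = 4, so d_k - 4 = 4(d_{k-1} - 4).
Hence d_k = 1·4^{k-1} + 4.
d_{21} = 1·4^{20} + 4 = 1·1099511627776 + 4 = 1099511627780.

1099511627780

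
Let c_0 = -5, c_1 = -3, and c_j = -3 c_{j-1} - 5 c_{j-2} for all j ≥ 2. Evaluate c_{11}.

-44262

c_2 = -3(-3) - 5(-5) = 34
c_3 = -3(34) - 5(-3) = -87
c_4 = -3(-87) - 5(34) = 91
c_5 = -3(91) - 5(-87) = 162
c_6 = -3(162) - 5(91) = -941
c_7 = -3(-941) - 5(162) = 2013
c_8 = -3(2013) - 5(-941) = -1334
c_9 = -3(-1334) - 5(2013) = -6063
c_{10} = -3(-6063) - 5(-1334) = 24859
c_{11} = -3(24859) - 5(-6063) = -44262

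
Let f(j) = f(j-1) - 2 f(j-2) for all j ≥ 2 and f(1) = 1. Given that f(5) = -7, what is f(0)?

-1

Let f(0) = x.
f(2) = 1 - 2x
f(3) = -1 - 2x
f(4) = -3 + 2x
f(5) = -1 + 6x
So -1 + 6x = -7, giving x = -1.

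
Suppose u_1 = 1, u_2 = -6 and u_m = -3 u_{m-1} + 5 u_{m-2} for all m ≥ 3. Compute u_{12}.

u_3 = -3·(-6) + 5·1 = 23
u_4 = -3·23 + 5·(-6) = -99
u_5 = -3·(-99) + 5·23 = 412
u_6 = -3·412 + 5·(-99) = -1731
u_7 = -3·(-1731) + 5·412 = 7253
u_8 = -3·7253 + 5·(-1731) = -30414
u_9 = -3·(-30414) + 5·7253 = 127507
u_{10} = -3·127507 + 5·(-30414) = -534591
u_{11} = -3·(-534591) + 5·127507 = 2241308
u_{12} = -3·2241308 + 5·(-534591) = -9396879

-9396879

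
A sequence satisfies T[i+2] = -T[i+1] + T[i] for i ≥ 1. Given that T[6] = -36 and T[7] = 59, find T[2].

Rearranging, T[i-2] = T[i] + T[i-1].
T[5] = 59 + (-36) = 23
T[4] = -36 + 23 = -13
T[3] = 23 + (-13) = 10
T[2] = -13 + 10 = -3

-3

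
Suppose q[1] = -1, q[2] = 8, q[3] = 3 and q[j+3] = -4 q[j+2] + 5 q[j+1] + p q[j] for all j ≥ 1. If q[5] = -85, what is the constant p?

1

q[4] = 28 - p
q[5] = -97 + 12p
So -97 + 12p = -85, giving p = 1.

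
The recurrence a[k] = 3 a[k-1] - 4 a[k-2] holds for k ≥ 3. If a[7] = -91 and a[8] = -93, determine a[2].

Rearranging, a[k-2] = (a[k] - 3 a[k-1]) / -4.
a[6] = (-93 - 3·(-91)) / -4 = 180/-4 = -45
a[5] = (-91 - 3·(-45)) / -4 = 44/-4 = -11
a[4] = (-45 - 3·(-11)) / -4 = -12/-4 = 3
a[3] = (-11 - 3·3) / -4 = -20/-4 = 5
a[2] = (3 - 3·5) / -4 = -12/-4 = 3

3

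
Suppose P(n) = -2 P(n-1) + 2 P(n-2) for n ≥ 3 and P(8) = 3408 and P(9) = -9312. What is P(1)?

Rearranging, P(n-2) = (P(n) + 2 P(n-1)) / 2.
P(7) = (-9312 + 2·3408) / 2 = -2496/2 = -1248
P(6) = (3408 + 2·(-1248)) / 2 = 912/2 = 456
P(5) = (-1248 + 2·456) / 2 = -336/2 = -168
P(4) = (456 + 2·(-168)) / 2 = 120/2 = 60
P(3) = (-168 + 2·60) / 2 = -48/2 = -24
P(2) = (60 + 2·(-24)) / 2 = 12/2 = 6
P(1) = (-24 + 2·6) / 2 = -12/2 = -6

-6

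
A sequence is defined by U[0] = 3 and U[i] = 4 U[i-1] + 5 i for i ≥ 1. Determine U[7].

85547

U[1] = 4(3) + 5 = 17
U[2] = 4(17) + 10 = 78
U[3] = 4(78) + 15 = 327
U[4] = 4(327) + 20 = 1328
U[5] = 4(1328) + 25 = 5337
U[6] = 4(5337) + 30 = 21378
U[7] = 4(21378) + 35 = 85547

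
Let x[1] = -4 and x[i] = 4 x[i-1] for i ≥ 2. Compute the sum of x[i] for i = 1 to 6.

x[2] = 4·(-4) = -16
x[3] = 4·(-16) = -64
x[4] = 4·(-64) = -256
x[5] = 4·(-256) = -1024
x[6] = 4·(-1024) = -4096
Sum = (-4) + (-16) + (-64) + (-256) + (-1024) + (-4096) = -5460

-5460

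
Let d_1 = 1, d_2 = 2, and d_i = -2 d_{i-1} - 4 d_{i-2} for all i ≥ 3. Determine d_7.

d_3 = -2·2 - 4·1 = -8
d_4 = -2·(-8) - 4·2 = 8
d_5 = -2·8 - 4·(-8) = 16
d_6 = -2·16 - 4·8 = -64
d_7 = -2·(-64) - 4·16 = 64

64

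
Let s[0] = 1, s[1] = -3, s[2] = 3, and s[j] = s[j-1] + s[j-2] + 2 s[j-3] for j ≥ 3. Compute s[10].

143

s[3] = 3 + (-3) + 2(1) = 2
s[4] = 2 + 3 + 2(-3) = -1
s[5] = (-1) + 2 + 2(3) = 7
s[6] = 7 + (-1) + 2(2) = 10
s[7] = 10 + 7 + 2(-1) = 15
s[8] = 15 + 10 + 2(7) = 39
s[9] = 39 + 15 + 2(10) = 74
s[10] = 74 + 39 + 2(15) = 143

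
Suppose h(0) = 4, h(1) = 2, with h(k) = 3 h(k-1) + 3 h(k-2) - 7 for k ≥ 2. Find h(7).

6530

h(2) = 3·2 + 3·4 - 7 = 11
h(3) = 3·11 + 3·2 - 7 = 32
h(4) = 3·32 + 3·11 - 7 = 122
h(5) = 3·122 + 3·32 - 7 = 455
h(6) = 3·455 + 3·122 - 7 = 1724
h(7) = 3·1724 + 3·455 - 7 = 6530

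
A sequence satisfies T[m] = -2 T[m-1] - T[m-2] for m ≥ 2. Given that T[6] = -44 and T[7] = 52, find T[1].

4

Rearranging, T[m-2] = -(T[m] + 2 T[m-1]).
T[5] = -(52 + 2*(-44)) = 36
T[4] = -(-44 + 2*36) = -28
T[3] = -(36 + 2*(-28)) = 20
T[2] = -(-28 + 2*20) = -12
T[1] = -(20 + 2*(-12)) = 4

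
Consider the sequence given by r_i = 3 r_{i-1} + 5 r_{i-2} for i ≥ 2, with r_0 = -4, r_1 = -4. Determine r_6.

r_2 = 3*(-4) + 5*(-4) = -32
r_3 = 3*(-32) + 5*(-4) = -116
r_4 = 3*(-116) + 5*(-32) = -508
r_5 = 3*(-508) + 5*(-116) = -2104
r_6 = 3*(-2104) + 5*(-508) = -8852

-8852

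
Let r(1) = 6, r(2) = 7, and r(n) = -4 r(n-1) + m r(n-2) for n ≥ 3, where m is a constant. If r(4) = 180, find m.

-4

r(3) = -28 + 6m
r(4) = 112 - 17m
So 112 - 17m = 180, giving m = -4.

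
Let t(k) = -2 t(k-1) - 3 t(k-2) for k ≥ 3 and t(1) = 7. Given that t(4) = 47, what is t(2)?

5

Let t(2) = v.
t(3) = -21 - 2v
t(4) = 42 + v
So 42 + v = 47, giving v = 5.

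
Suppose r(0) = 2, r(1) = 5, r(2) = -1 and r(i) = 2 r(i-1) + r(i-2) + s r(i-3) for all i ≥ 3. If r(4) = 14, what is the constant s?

r(3) = 3 + 2s
r(4) = 5 + 9s
So 5 + 9s = 14, giving s = 1.

1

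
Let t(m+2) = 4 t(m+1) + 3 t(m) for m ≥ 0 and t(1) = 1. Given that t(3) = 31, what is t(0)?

Let t(0) = x.
t(2) = 4 + 3x
t(3) = 19 + 12x
So 19 + 12x = 31, giving x = 1.

1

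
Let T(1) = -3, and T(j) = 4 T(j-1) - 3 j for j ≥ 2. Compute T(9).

-349515

T(2) = 4(-3) - 6 = -18
T(3) = 4(-18) - 9 = -81
T(4) = 4(-81) - 12 = -336
T(5) = 4(-336) - 15 = -1359
T(6) = 4(-1359) - 18 = -5454
T(7) = 4(-5454) - 21 = -21837
T(8) = 4(-21837) - 24 = -87372
T(9) = 4(-87372) - 27 = -349515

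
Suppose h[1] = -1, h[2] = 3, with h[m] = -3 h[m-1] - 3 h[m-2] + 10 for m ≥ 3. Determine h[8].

h[3] = -3*3 - 3*(-1) + 10 = 4
h[4] = -3*4 - 3*3 + 10 = -11
h[5] = -3*(-11) - 3*4 + 10 = 31
h[6] = -3*31 - 3*(-11) + 10 = -50
h[7] = -3*(-50) - 3*31 + 10 = 67
h[8] = -3*67 - 3*(-50) + 10 = -41

-41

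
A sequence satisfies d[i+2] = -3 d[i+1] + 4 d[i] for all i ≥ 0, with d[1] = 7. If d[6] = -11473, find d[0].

-7

Let d[0] = y.
d[2] = -21 + 4y
d[3] = 91 - 12y
d[4] = -357 + 52y
d[5] = 1435 - 204y
d[6] = -5733 + 820y
So -5733 + 820y = -11473, giving y = -7.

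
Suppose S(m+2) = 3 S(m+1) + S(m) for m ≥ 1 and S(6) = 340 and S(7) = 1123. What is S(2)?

Rearranging, S(m-2) = S(m) - 3 S(m-1).
S(5) = 1123 - 3*340 = 103
S(4) = 340 - 3*103 = 31
S(3) = 103 - 3*31 = 10
S(2) = 31 - 3*10 = 1

1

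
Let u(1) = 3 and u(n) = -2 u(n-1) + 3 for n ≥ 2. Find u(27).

134217729

The fixed point is 3/(1 + 2) = 1, so u(n) - 1 = -2(u(n-1) - 1).
Hence u(n) = 2·(-2)^{n-1} + 1.
u(27) = 2·(-2)^{26} + 1 = 2·67108864 + 1 = 134217729.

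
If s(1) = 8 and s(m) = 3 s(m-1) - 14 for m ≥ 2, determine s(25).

The fixed point is -14/(1 - 3) = 7, so s(m) - 7 = 3(s(m-1) - 7).
Hence s(m) = 1·3^{m-1} + 7.
s(25) = 1·3^{24} + 7 = 1·282429536481 + 7 = 282429536488.

282429536488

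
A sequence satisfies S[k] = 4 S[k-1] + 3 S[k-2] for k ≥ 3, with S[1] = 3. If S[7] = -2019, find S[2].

Let S[2] = v.
S[3] = 9 + 4v
S[4] = 36 + 19v
S[5] = 171 + 88v
S[6] = 792 + 409v
S[7] = 3681 + 1900v
So 3681 + 1900v = -2019, giving v = -3.

-3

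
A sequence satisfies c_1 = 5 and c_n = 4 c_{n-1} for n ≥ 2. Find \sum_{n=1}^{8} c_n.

109225

c_2 = 4(5) = 20
c_3 = 4(20) = 80
c_4 = 4(80) = 320
c_5 = 4(320) = 1280
c_6 = 4(1280) = 5120
c_7 = 4(5120) = 20480
c_8 = 4(20480) = 81920
Sum = 5 + 20 + 80 + 320 + 1280 + 5120 + 20480 + 81920 = 109225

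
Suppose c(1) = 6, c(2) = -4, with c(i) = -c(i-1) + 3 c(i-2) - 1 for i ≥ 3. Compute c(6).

c(3) = -(-4) + 3·6 - 1 = 21
c(4) = -21 + 3·(-4) - 1 = -34
c(5) = -(-34) + 3·21 - 1 = 96
c(6) = -96 + 3·(-34) - 1 = -199

-199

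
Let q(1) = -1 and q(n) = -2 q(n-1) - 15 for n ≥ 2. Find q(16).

The fixed point is -15/(1 + 2) = -5, so q(n) + 5 = -2(q(n-1) + 5).
Hence q(n) = 4·(-2)^{n-1} - 5.
q(16) = 4·(-2)^{15} - 5 = 4·-32768 - 5 = -131077.

-131077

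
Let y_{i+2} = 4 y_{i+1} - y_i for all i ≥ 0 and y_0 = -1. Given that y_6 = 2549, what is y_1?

3

Let y_1 = z.
y_2 = 1 + 4z
y_3 = 4 + 15z
y_4 = 15 + 56z
y_5 = 56 + 209z
y_6 = 209 + 780z
So 209 + 780z = 2549, giving z = 3.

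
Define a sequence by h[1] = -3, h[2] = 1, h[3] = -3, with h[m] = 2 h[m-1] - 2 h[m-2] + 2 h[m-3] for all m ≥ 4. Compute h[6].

-18

h[4] = 2*(-3) - 2*1 + 2*(-3) = -14
h[5] = 2*(-14) - 2*(-3) + 2*1 = -20
h[6] = 2*(-20) - 2*(-14) + 2*(-3) = -18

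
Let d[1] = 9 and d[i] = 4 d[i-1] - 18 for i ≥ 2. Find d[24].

The fixed point is -18/(1 - 4) = 6, so d[i] - 6 = 4(d[i-1] - 6).
Hence d[i] = 3·4^{i-1} + 6.
d[24] = 3·4^{23} + 6 = 3·70368744177664 + 6 = 211106232532998.

211106232532998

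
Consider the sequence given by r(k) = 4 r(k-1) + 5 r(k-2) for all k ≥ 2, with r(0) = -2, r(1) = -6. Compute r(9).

r(2) = 4(-6) + 5(-2) = -34
r(3) = 4(-34) + 5(-6) = -166
r(4) = 4(-166) + 5(-34) = -834
r(5) = 4(-834) + 5(-166) = -4166
r(6) = 4(-4166) + 5(-834) = -20834
r(7) = 4(-20834) + 5(-4166) = -104166
r(8) = 4(-104166) + 5(-20834) = -520834
r(9) = 4(-520834) + 5(-104166) = -2604166

-2604166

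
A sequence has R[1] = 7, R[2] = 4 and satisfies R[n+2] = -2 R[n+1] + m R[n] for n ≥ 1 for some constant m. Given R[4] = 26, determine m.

-1

R[3] = -8 + 7m
R[4] = 16 - 10m
So 16 - 10m = 26, giving m = -1.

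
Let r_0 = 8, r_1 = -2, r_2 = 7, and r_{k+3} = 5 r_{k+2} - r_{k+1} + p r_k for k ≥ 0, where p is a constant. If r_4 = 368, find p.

r_3 = 37 + 8p
r_4 = 178 + 38p
So 178 + 38p = 368, giving p = 5.

5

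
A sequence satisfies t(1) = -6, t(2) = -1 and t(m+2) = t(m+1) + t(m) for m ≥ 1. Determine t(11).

-259

t(3) = (-1) + (-6) = -7
t(4) = (-7) + (-1) = -8
t(5) = (-8) + (-7) = -15
t(6) = (-15) + (-8) = -23
t(7) = (-23) + (-15) = -38
t(8) = (-38) + (-23) = -61
t(9) = (-61) + (-38) = -99
t(10) = (-99) + (-61) = -160
t(11) = (-160) + (-99) = -259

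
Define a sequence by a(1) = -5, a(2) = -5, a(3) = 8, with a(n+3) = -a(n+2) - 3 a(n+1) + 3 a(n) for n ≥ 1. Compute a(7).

-10

a(4) = -8 - 3(-5) + 3(-5) = -8
a(5) = -(-8) - 3(8) + 3(-5) = -31
a(6) = -(-31) - 3(-8) + 3(8) = 79
a(7) = -79 - 3(-31) + 3(-8) = -10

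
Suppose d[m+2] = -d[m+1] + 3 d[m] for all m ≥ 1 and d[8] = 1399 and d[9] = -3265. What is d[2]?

7

Rearranging, d[m-2] = (d[m] + d[m-1]) / 3.
d[7] = (-3265 + 1399) / 3 = -1866/3 = -622
d[6] = (1399 + (-622)) / 3 = 777/3 = 259
d[5] = (-622 + 259) / 3 = -363/3 = -121
d[4] = (259 + (-121)) / 3 = 138/3 = 46
d[3] = (-121 + 46) / 3 = -75/3 = -25
d[2] = (46 + (-25)) / 3 = 21/3 = 7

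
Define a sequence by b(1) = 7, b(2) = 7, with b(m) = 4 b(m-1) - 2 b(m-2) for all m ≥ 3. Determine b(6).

476

b(3) = 4*7 - 2*7 = 14
b(4) = 4*14 - 2*7 = 42
b(5) = 4*42 - 2*14 = 140
b(6) = 4*140 - 2*42 = 476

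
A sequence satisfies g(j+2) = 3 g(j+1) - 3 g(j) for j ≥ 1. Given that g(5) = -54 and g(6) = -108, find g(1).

6

Rearranging, g(j-2) = (g(j) - 3 g(j-1)) / -3.
g(4) = (-108 - 3*(-54)) / -3 = 54/-3 = -18
g(3) = (-54 - 3*(-18)) / -3 = 0/-3 = 0
g(2) = (-18 - 3*0) / -3 = -18/-3 = 6
g(1) = (0 - 3*6) / -3 = -18/-3 = 6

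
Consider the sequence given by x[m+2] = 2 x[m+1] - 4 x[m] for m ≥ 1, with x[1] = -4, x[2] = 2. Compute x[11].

x[3] = 2·2 - 4·(-4) = 20
x[4] = 2·20 - 4·2 = 32
x[5] = 2·32 - 4·20 = -16
x[6] = 2·(-16) - 4·32 = -160
x[7] = 2·(-160) - 4·(-16) = -256
x[8] = 2·(-256) - 4·(-160) = 128
x[9] = 2·128 - 4·(-256) = 1280
x[10] = 2·1280 - 4·128 = 2048
x[11] = 2·2048 - 4·1280 = -1024

-1024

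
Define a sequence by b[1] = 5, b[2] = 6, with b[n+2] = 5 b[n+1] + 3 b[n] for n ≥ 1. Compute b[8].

b[3] = 5*6 + 3*5 = 45
b[4] = 5*45 + 3*6 = 243
b[5] = 5*243 + 3*45 = 1350
b[6] = 5*1350 + 3*243 = 7479
b[7] = 5*7479 + 3*1350 = 41445
b[8] = 5*41445 + 3*7479 = 229662

229662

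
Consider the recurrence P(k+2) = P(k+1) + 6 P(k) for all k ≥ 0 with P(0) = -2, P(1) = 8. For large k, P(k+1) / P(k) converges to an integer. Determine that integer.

3

The characteristic equation is r^2 - r - 6 = 0, which factors as (r - 3)(r + 2) = 0.
So the roots are 3 and -2. Since |3| > |-2| and the coefficient of 3^k is non-zero, the ratio tends to 3.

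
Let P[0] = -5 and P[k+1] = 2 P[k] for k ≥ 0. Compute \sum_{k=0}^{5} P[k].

P[1] = 2·(-5) = -10
P[2] = 2·(-10) = -20
P[3] = 2·(-20) = -40
P[4] = 2·(-40) = -80
P[5] = 2·(-80) = -160
Sum = (-5) + (-10) + (-20) + (-40) + (-80) + (-160) = -315

-315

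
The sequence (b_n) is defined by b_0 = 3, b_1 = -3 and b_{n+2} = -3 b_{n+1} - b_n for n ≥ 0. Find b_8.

b_2 = -3*(-3) - 3 = 6
b_3 = -3*6 - (-3) = -15
b_4 = -3*(-15) - 6 = 39
b_5 = -3*39 - (-15) = -102
b_6 = -3*(-102) - 39 = 267
b_7 = -3*267 - (-102) = -699
b_8 = -3*(-699) - 267 = 1830

1830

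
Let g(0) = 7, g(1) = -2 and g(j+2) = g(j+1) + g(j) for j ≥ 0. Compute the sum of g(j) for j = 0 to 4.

g(2) = (-2) + 7 = 5
g(3) = 5 + (-2) = 3
g(4) = 3 + 5 = 8
Sum = 7 + (-2) + 5 + 3 + 8 = 21

21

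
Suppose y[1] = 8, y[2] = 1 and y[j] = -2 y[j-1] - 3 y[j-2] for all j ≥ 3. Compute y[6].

y[3] = -2·1 - 3·8 = -26
y[4] = -2·(-26) - 3·1 = 49
y[5] = -2·49 - 3·(-26) = -20
y[6] = -2·(-20) - 3·49 = -107

-107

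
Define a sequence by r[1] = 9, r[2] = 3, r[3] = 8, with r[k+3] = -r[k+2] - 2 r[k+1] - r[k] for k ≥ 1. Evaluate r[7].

-19

r[4] = -8 - 2·3 - 9 = -23
r[5] = -(-23) - 2·8 - 3 = 4
r[6] = -4 - 2·(-23) - 8 = 34
r[7] = -34 - 2·4 - (-23) = -19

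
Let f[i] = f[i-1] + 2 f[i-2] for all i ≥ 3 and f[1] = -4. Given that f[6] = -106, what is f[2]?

Let f[2] = w.
f[3] = -8 + w
f[4] = -8 + 3w
f[5] = -24 + 5w
f[6] = -40 + 11w
So -40 + 11w = -106, giving w = -6.

-6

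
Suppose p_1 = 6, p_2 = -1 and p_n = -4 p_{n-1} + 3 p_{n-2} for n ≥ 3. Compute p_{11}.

p_3 = -4(-1) + 3(6) = 22
p_4 = -4(22) + 3(-1) = -91
p_5 = -4(-91) + 3(22) = 430
p_6 = -4(430) + 3(-91) = -1993
p_7 = -4(-1993) + 3(430) = 9262
p_8 = -4(9262) + 3(-1993) = -43027
p_9 = -4(-43027) + 3(9262) = 199894
p_{10} = -4(199894) + 3(-43027) = -928657
p_{11} = -4(-928657) + 3(199894) = 4314310

4314310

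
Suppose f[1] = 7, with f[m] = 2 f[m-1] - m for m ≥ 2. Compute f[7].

f[2] = 2(7) - 2 = 12
f[3] = 2(12) - 3 = 21
f[4] = 2(21) - 4 = 38
f[5] = 2(38) - 5 = 71
f[6] = 2(71) - 6 = 136
f[7] = 2(136) - 7 = 265

265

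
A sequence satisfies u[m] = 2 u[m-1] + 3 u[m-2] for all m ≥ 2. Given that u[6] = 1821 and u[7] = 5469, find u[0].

Rearranging, u[m-2] = (u[m] - 2 u[m-1]) / 3.
u[5] = (5469 - 2(1821)) / 3 = 1827/3 = 609
u[4] = (1821 - 2(609)) / 3 = 603/3 = 201
u[3] = (609 - 2(201)) / 3 = 207/3 = 69
u[2] = (201 - 2(69)) / 3 = 63/3 = 21
u[1] = (69 - 2(21)) / 3 = 27/3 = 9
u[0] = (21 - 2(9)) / 3 = 3/3 = 1

1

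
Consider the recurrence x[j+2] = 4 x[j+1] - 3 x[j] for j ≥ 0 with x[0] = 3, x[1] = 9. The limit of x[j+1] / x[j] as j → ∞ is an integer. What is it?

The characteristic equation is r^2 - 4r + 3 = 0, which factors as (r - 3)(r - 1) = 0.
So the roots are 3 and 1. Since |3| > |1| and the coefficient of 3^j is non-zero, the ratio tends to 3.

3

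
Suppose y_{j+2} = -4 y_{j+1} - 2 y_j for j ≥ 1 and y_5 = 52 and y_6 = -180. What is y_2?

Rearranging, y_{j-2} = (y_j + 4 y_{j-1}) / -2.
y_4 = (-180 + 4·52) / -2 = 28/-2 = -14
y_3 = (52 + 4·(-14)) / -2 = -4/-2 = 2
y_2 = (-14 + 4·2) / -2 = -6/-2 = 3

3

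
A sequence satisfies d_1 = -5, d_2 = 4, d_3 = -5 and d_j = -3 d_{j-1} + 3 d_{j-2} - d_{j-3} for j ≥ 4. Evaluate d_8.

6598

d_4 = -3*(-5) + 3*4 - (-5) = 32
d_5 = -3*32 + 3*(-5) - 4 = -115
d_6 = -3*(-115) + 3*32 - (-5) = 446
d_7 = -3*446 + 3*(-115) - 32 = -1715
d_8 = -3*(-1715) + 3*446 - (-115) = 6598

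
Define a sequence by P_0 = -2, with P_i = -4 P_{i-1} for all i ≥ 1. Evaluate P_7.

32768

P_1 = -4*(-2) = 8
P_2 = -4*8 = -32
P_3 = -4*(-32) = 128
P_4 = -4*128 = -512
P_5 = -4*(-512) = 2048
P_6 = -4*2048 = -8192
P_7 = -4*(-8192) = 32768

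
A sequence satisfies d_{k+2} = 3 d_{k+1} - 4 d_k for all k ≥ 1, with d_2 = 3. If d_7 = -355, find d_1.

Let d_1 = w.
d_3 = 9 - 4w
d_4 = 15 - 12w
d_5 = 9 - 20w
d_6 = -33 - 12w
d_7 = -135 + 44w
So -135 + 44w = -355, giving w = -5.

-5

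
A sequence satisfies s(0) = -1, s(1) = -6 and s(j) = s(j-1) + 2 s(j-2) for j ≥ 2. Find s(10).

s(2) = (-6) + 2·(-1) = -8
s(3) = (-8) + 2·(-6) = -20
s(4) = (-20) + 2·(-8) = -36
s(5) = (-36) + 2·(-20) = -76
s(6) = (-76) + 2·(-36) = -148
s(7) = (-148) + 2·(-76) = -300
s(8) = (-300) + 2·(-148) = -596
s(9) = (-596) + 2·(-300) = -1196
s(10) = (-1196) + 2·(-596) = -2388

-2388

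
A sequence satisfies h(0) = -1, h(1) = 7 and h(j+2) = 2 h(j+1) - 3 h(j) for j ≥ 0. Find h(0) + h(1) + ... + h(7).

h(2) = 2(7) - 3(-1) = 17
h(3) = 2(17) - 3(7) = 13
h(4) = 2(13) - 3(17) = -25
h(5) = 2(-25) - 3(13) = -89
h(6) = 2(-89) - 3(-25) = -103
h(7) = 2(-103) - 3(-89) = 61
Sum = (-1) + 7 + 17 + 13 + (-25) + (-89) + (-103) + 61 = -120

-120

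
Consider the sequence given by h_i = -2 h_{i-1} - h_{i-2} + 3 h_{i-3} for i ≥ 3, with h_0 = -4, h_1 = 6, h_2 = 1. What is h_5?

-91

h_3 = -2(1) - 6 + 3(-4) = -20
h_4 = -2(-20) - 1 + 3(6) = 57
h_5 = -2(57) - (-20) + 3(1) = -91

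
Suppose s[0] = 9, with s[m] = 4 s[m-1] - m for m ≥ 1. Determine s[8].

s[1] = 4·9 - 1 = 35
s[2] = 4·35 - 2 = 138
s[3] = 4·138 - 3 = 549
s[4] = 4·549 - 4 = 2192
s[5] = 4·2192 - 5 = 8763
s[6] = 4·8763 - 6 = 35046
s[7] = 4·35046 - 7 = 140177
s[8] = 4·140177 - 8 = 560700

560700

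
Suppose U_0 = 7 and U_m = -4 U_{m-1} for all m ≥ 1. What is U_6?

28672

U_1 = -4·7 = -28
U_2 = -4·(-28) = 112
U_3 = -4·112 = -448
U_4 = -4·(-448) = 1792
U_5 = -4·1792 = -7168
U_6 = -4·(-7168) = 28672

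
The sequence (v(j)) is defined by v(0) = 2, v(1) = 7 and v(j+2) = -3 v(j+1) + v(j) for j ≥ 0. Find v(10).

v(2) = -3(7) + 2 = -19
v(3) = -3(-19) + 7 = 64
v(4) = -3(64) + (-19) = -211
v(5) = -3(-211) + 64 = 697
v(6) = -3(697) + (-211) = -2302
v(7) = -3(-2302) + 697 = 7603
v(8) = -3(7603) + (-2302) = -25111
v(9) = -3(-25111) + 7603 = 82936
v(10) = -3(82936) + (-25111) = -273919

-273919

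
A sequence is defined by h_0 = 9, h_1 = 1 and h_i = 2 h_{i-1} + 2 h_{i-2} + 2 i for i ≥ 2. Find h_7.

h_2 = 2·1 + 2·9 + 4 = 24
h_3 = 2·24 + 2·1 + 6 = 56
h_4 = 2·56 + 2·24 + 8 = 168
h_5 = 2·168 + 2·56 + 10 = 458
h_6 = 2·458 + 2·168 + 12 = 1264
h_7 = 2·1264 + 2·458 + 14 = 3458

3458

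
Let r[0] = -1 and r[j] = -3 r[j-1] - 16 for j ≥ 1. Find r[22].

94143178823

The fixed point is -16/(1 + 3) = -4, so r[j] + 4 = -3(r[j-1] + 4).
Hence r[j] = 3·(-3)^j - 4.
r[22] = 3·(-3)^{22} - 4 = 3·31381059609 - 4 = 94143178823.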